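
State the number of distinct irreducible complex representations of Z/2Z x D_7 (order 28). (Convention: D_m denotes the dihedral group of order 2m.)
10

Details: The number of irreducible complex representations of a finite group equals its number of conjugacy classes. For a direct product, #classes(G x H) = #classes(G) * #classes(H). Z/2Z has 2 classes (abelian), D_7 has 5 classes, so 2 * 5 = 10, so Z/2Z x D_7 (order 28) has exactly 10 irreducible complex representations.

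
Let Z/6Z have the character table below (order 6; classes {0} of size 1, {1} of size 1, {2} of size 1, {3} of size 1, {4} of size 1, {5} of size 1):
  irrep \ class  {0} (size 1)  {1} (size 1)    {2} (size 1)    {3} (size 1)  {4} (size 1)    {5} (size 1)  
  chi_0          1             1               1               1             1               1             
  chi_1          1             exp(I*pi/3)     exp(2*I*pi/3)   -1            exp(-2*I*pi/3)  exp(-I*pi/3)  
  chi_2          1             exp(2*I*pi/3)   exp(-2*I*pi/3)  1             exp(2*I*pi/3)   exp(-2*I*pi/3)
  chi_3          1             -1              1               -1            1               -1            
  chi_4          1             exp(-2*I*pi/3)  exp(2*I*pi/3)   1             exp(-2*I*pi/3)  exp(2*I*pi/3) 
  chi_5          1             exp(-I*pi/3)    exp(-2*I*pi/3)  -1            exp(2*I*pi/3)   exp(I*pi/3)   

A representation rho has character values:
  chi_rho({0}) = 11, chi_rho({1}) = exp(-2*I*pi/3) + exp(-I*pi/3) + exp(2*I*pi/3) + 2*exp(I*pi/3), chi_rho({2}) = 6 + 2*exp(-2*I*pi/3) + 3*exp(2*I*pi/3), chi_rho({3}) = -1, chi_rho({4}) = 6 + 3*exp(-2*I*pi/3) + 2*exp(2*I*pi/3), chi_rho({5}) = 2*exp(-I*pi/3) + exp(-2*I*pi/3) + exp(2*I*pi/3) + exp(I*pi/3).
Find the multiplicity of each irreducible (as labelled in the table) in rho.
Multiplicities: chi_0: 3, chi_1: 2, chi_2: 1, chi_3: 3, chi_4: 1, chi_5: 1.

Why: Use <chi_rho, chi> = (1/|G|) sum_C |C| * chi_rho(C) * conj(chi(C)) with |G| = 6 for each irreducible chi in the table:
  <chi_rho, chi_0> = (1/6)[1*(11)*conj(1) + 1*(exp(-2*I*pi/3) + exp(-I*pi/3) + exp(2*I*pi/3) + 2*exp(I*pi/3))*conj(1) + 1*(6 + 2*exp(-2*I*pi/3) + 3*exp(2*I*pi/3))*conj(1) + 1*(-1)*conj(1) + 1*(6 + 3*exp(-2*I*pi/3) + 2*exp(2*I*pi/3))*conj(1) + 1*(2*exp(-I*pi/3) + exp(-2*I*pi/3) + exp(2*I*pi/3) + exp(I*pi/3))*conj(1)]
      = (1/6)[(11) + (exp(-2*I*pi/3) + exp(-I*pi/3) + exp(2*I*pi/3) + 2*exp(I*pi/3)) + (6 + 2*exp(-2*I*pi/3) + 3*exp(2*I*pi/3)) + (-1) + (6 + 3*exp(-2*I*pi/3) + 2*exp(2*I*pi/3)) + (2*exp(-I*pi/3) + exp(-2*I*pi/3) + exp(2*I*pi/3) + exp(I*pi/3))] = 18/6 = 3
  <chi_rho, chi_1> = (1/6)[1*(11)*conj(1) + 1*(exp(-2*I*pi/3) + exp(-I*pi/3) + exp(2*I*pi/3) + 2*exp(I*pi/3))*conj(exp(I*pi/3)) + 1*(6 + 2*exp(-2*I*pi/3) + 3*exp(2*I*pi/3))*conj(exp(2*I*pi/3)) + 1*(-1)*conj(-1) + 1*(6 + 3*exp(-2*I*pi/3) + 2*exp(2*I*pi/3))*conj(exp(-2*I*pi/3)) + 1*(2*exp(-I*pi/3) + exp(-2*I*pi/3) + exp(2*I*pi/3) + exp(I*pi/3))*conj(exp(-I*pi/3))]
      = (1/6)[(11) + (1) + (3 + 6*exp(-2*I*pi/3) + 2*exp(2*I*pi/3)) + (1) + (3 + 2*exp(-2*I*pi/3) + 6*exp(2*I*pi/3)) + (1)] = 12/6 = 2
  <chi_rho, chi_2> = (1/6)[1*(11)*conj(1) + 1*(exp(-2*I*pi/3) + exp(-I*pi/3) + exp(2*I*pi/3) + 2*exp(I*pi/3))*conj(exp(2*I*pi/3)) + 1*(6 + 2*exp(-2*I*pi/3) + 3*exp(2*I*pi/3))*conj(exp(-2*I*pi/3)) + 1*(-1)*conj(1) + 1*(6 + 3*exp(-2*I*pi/3) + 2*exp(2*I*pi/3))*conj(exp(2*I*pi/3)) + 1*(2*exp(-I*pi/3) + exp(-2*I*pi/3) + exp(2*I*pi/3) + exp(I*pi/3))*conj(exp(-2*I*pi/3))]
      = (1/6)[(11) + (2*exp(-I*pi/3) + exp(2*I*pi/3)) + (2 + 3*exp(-2*I*pi/3) + 6*exp(2*I*pi/3)) + (-1) + (2 + 6*exp(-2*I*pi/3) + 3*exp(2*I*pi/3)) + (exp(-2*I*pi/3) + 2*exp(I*pi/3))] = 6/6 = 1
  <chi_rho, chi_3> = (1/6)[1*(11)*conj(1) + 1*(exp(-2*I*pi/3) + exp(-I*pi/3) + exp(2*I*pi/3) + 2*exp(I*pi/3))*conj(-1) + 1*(6 + 2*exp(-2*I*pi/3) + 3*exp(2*I*pi/3))*conj(1) + 1*(-1)*conj(-1) + 1*(6 + 3*exp(-2*I*pi/3) + 2*exp(2*I*pi/3))*conj(1) + 1*(2*exp(-I*pi/3) + exp(-2*I*pi/3) + exp(2*I*pi/3) + exp(I*pi/3))*conj(-1)]
      = (1/6)[(11) + (-2*exp(I*pi/3) - exp(2*I*pi/3) - exp(-I*pi/3) - exp(-2*I*pi/3)) + (6 + 2*exp(-2*I*pi/3) + 3*exp(2*I*pi/3)) + (1) + (6 + 3*exp(-2*I*pi/3) + 2*exp(2*I*pi/3)) + (-exp(I*pi/3) - exp(2*I*pi/3) - exp(-2*I*pi/3) - 2*exp(-I*pi/3))] = 18/6 = 3
  <chi_rho, chi_4> = (1/6)[1*(11)*conj(1) + 1*(exp(-2*I*pi/3) + exp(-I*pi/3) + exp(2*I*pi/3) + 2*exp(I*pi/3))*conj(exp(-2*I*pi/3)) + 1*(6 + 2*exp(-2*I*pi/3) + 3*exp(2*I*pi/3))*conj(exp(2*I*pi/3)) + 1*(-1)*conj(1) + 1*(6 + 3*exp(-2*I*pi/3) + 2*exp(2*I*pi/3))*conj(exp(-2*I*pi/3)) + 1*(2*exp(-I*pi/3) + exp(-2*I*pi/3) + exp(2*I*pi/3) + exp(I*pi/3))*conj(exp(2*I*pi/3))]
      = (1/6)[(11) + (-1) + (3 + 6*exp(-2*I*pi/3) + 2*exp(2*I*pi/3)) + (-1) + (3 + 2*exp(-2*I*pi/3) + 6*exp(2*I*pi/3)) + (-1)] = 6/6 = 1
  <chi_rho, chi_5> = (1/6)[1*(11)*conj(1) + 1*(exp(-2*I*pi/3) + exp(-I*pi/3) + exp(2*I*pi/3) + 2*exp(I*pi/3))*conj(exp(-I*pi/3)) + 1*(6 + 2*exp(-2*I*pi/3) + 3*exp(2*I*pi/3))*conj(exp(-2*I*pi/3)) + 1*(-1)*conj(-1) + 1*(6 + 3*exp(-2*I*pi/3) + 2*exp(2*I*pi/3))*conj(exp(2*I*pi/3)) + 1*(2*exp(-I*pi/3) + exp(-2*I*pi/3) + exp(2*I*pi/3) + exp(I*pi/3))*conj(exp(I*pi/3))]
      = (1/6)[(11) + (exp(-I*pi/3) + 2*exp(2*I*pi/3)) + (2 + 3*exp(-2*I*pi/3) + 6*exp(2*I*pi/3)) + (1) + (2 + 6*exp(-2*I*pi/3) + 3*exp(2*I*pi/3)) + (2*exp(-2*I*pi/3) + exp(I*pi/3))] = 6/6 = 1
(Exp terms are combined using exp(i*s)*conj(exp(i*t)) = exp(i*(s-t)), and sums of them are collapsed using the identity that for every m > 1 the m distinct m-th roots of unity sum to 0, e.g. 1 + exp(2*I*pi/3) + exp(-2*I*pi/3) = 0.)
Dimension check: dim(rho) = sum (mult * dim) = 3*1 + 2*1 + 1*1 + 3*1 + 1*1 + 1*1 = 11 = chi_rho(e) = 11.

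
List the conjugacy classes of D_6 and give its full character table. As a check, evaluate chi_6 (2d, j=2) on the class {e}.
Conjugacy classes: {e} of size 1, {r^3} of size 1, {r^1, r^5} of size 2, {r^2, r^4} of size 2, {s, sr^2, ...} of size 3, {sr, sr^3, ...} of size 3.
Character table:
  irrep \ class              {e} (size 1)  {r^3} (size 1)  {r^1, r^5} (size 2)  {r^2, r^4} (size 2)  {s, sr^2, ...} (size 3)  {sr, sr^3, ...} (size 3)
  chi_1 (triv)               1             1               1                    1                    1                        1                       
  chi_2 (sign: r->1, s->-1)  1             1               1                    1                    -1                       -1                      
  chi_3 (r->-1, s->1)        1             -1              -1                   1                    1                        -1                      
  chi_4 (r->-1, s->-1)       1             -1              -1                   1                    -1                       1                       
  chi_5 (2d, j=1)            2             -2              1                    -1                   0                        0                       
  chi_6 (2d, j=2)            2             2               -1                   -1                   0                        0                       

Spot check: chi_6 (2d, j=2) on {e} = 2.

D_6 has order 2*6 = 12 with 6 conjugacy classes, hence 6 irreducibles. Sum of squared dims 1 + 1 + 1 + 1 + 4 + 4 = 12 = |G|. Linear characters come from the abelianisation; the 2-dimensional irreps have character r^k -> 2*cos(2*pi*j*k/6), reflections -> 0.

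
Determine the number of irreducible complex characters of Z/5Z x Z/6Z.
30

Explanation: The number of irreducible complex representations of a finite group equals its number of conjugacy classes. Z/5Z x Z/6Z is abelian of order 30, so every element is its own conjugacy class: 30 classes, so Z/5Z x Z/6Z (order 30) has exactly 30 irreducible complex representations.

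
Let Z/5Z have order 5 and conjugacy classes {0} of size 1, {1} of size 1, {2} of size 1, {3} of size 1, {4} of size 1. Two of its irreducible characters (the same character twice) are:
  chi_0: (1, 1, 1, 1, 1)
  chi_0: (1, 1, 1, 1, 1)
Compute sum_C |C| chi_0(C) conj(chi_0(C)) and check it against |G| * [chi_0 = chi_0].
Sum = 5 = |G| = 5; so <chi_0, chi_0> = 1 (norm-1 confirms irreducibility).

Derivation: Compute term by term over conjugacy classes (|C| * chi_0(C) * conj(chi_0(C))):
  1*(1)*conj(1) + 1*(1)*conj(1) + 1*(1)*conj(1) + 1*(1)*conj(1) + 1*(1)*conj(1)
  = (1) + (1) + (1) + (1) + (1)
  = 5.
(Exp terms are combined using exp(i*s)*conj(exp(i*t)) = exp(i*(s-t)), and sums of them are collapsed using the identity that for every m > 1 the m distinct m-th roots of unity sum to 0, e.g. 1 + exp(2*I*pi/3) + exp(-2*I*pi/3) = 0.)
Dividing by |G| = 5 gives 5/5 = 1, matching the row-orthogonality relation <chi_0, chi_0> = [chi_0 = chi_0].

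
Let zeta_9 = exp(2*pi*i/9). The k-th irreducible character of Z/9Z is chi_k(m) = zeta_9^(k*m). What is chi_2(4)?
chi_2(4) = zeta_9^8 = exp(-2*I*pi/9)

Justification: chi_2(4) = zeta_9^(2*4) = zeta_9^8. Since zeta_9^9 = 1, this equals zeta_9^8 = exp(2*pi*i*8/9) = exp(-2*I*pi/9).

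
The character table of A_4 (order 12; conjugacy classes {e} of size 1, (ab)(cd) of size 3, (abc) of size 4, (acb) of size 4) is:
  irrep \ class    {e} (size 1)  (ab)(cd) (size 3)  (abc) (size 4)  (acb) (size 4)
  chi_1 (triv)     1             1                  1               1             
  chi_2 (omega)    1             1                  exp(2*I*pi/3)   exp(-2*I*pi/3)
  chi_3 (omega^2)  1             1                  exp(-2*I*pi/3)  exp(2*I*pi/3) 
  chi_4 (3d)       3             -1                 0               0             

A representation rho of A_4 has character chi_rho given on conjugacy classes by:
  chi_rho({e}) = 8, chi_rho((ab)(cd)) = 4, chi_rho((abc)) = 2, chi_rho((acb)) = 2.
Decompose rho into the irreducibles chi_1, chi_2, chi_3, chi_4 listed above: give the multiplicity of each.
Multiplicities: chi_1: 3, chi_2: 1, chi_3: 1, chi_4: 1.

Why: Use <chi_rho, chi> = (1/|G|) sum_C |C| * chi_rho(C) * conj(chi(C)) with |G| = 12 for each irreducible chi in the table:
  <chi_rho, chi_1> = (1/12)[1*(8)*conj(1) + 3*(4)*conj(1) + 4*(2)*conj(1) + 4*(2)*conj(1)]
      = (1/12)[(8) + (12) + (8) + (8)] = 36/12 = 3
  <chi_rho, chi_2> = (1/12)[1*(8)*conj(1) + 3*(4)*conj(1) + 4*(2)*conj(exp(2*I*pi/3)) + 4*(2)*conj(exp(-2*I*pi/3))]
      = (1/12)[(8) + (12) + (4 + 12*exp(-2*I*pi/3) + 4*exp(2*I*pi/3)) + (4 + 4*exp(-2*I*pi/3) + 12*exp(2*I*pi/3))] = 12/12 = 1
  <chi_rho, chi_3> = (1/12)[1*(8)*conj(1) + 3*(4)*conj(1) + 4*(2)*conj(exp(-2*I*pi/3)) + 4*(2)*conj(exp(2*I*pi/3))]
      = (1/12)[(8) + (12) + (4 + 4*exp(-2*I*pi/3) + 12*exp(2*I*pi/3)) + (4 + 12*exp(-2*I*pi/3) + 4*exp(2*I*pi/3))] = 12/12 = 1
  <chi_rho, chi_4> = (1/12)[1*(8)*conj(3) + 3*(4)*conj(-1) + 4*(2)*conj(0) + 4*(2)*conj(0)]
      = (1/12)[(24) + (-12) + (0) + (0)] = 12/12 = 1
(Exp terms are combined using exp(i*s)*conj(exp(i*t)) = exp(i*(s-t)), and sums of them are collapsed using the identity that for every m > 1 the m distinct m-th roots of unity sum to 0, e.g. 1 + exp(2*I*pi/3) + exp(-2*I*pi/3) = 0.)
Dimension check: dim(rho) = sum (mult * dim) = 3*1 + 1*1 + 1*1 + 1*3 = 8 = chi_rho(e) = 8.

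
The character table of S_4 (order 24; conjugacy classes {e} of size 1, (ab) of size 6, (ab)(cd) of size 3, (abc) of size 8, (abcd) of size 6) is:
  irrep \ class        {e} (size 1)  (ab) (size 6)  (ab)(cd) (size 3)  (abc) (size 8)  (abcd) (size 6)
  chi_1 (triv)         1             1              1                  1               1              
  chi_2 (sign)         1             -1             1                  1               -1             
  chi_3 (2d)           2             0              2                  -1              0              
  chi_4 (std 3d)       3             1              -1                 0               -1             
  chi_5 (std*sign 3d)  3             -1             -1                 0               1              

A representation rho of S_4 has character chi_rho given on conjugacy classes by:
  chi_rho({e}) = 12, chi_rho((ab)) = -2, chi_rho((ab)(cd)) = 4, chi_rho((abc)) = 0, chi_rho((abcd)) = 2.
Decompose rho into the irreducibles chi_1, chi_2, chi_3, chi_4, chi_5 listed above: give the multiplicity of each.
Multiplicities: chi_1: 1, chi_2: 1, chi_3: 2, chi_4: 0, chi_5: 2.

Proof sketch: Use <chi_rho, chi> = (1/|G|) sum_C |C| * chi_rho(C) * conj(chi(C)) with |G| = 24 for each irreducible chi in the table:
  <chi_rho, chi_1> = (1/24)[1*(12)*conj(1) + 6*(-2)*conj(1) + 3*(4)*conj(1) + 8*(0)*conj(1) + 6*(2)*conj(1)]
      = (1/24)[(12) + (-12) + (12) + (0) + (12)] = 24/24 = 1
  <chi_rho, chi_2> = (1/24)[1*(12)*conj(1) + 6*(-2)*conj(-1) + 3*(4)*conj(1) + 8*(0)*conj(1) + 6*(2)*conj(-1)]
      = (1/24)[(12) + (12) + (12) + (0) + (-12)] = 24/24 = 1
  <chi_rho, chi_3> = (1/24)[1*(12)*conj(2) + 6*(-2)*conj(0) + 3*(4)*conj(2) + 8*(0)*conj(-1) + 6*(2)*conj(0)]
      = (1/24)[(24) + (0) + (24) + (0) + (0)] = 48/24 = 2
  <chi_rho, chi_4> = (1/24)[1*(12)*conj(3) + 6*(-2)*conj(1) + 3*(4)*conj(-1) + 8*(0)*conj(0) + 6*(2)*conj(-1)]
      = (1/24)[(36) + (-12) + (-12) + (0) + (-12)] = 0/24 = 0
  <chi_rho, chi_5> = (1/24)[1*(12)*conj(3) + 6*(-2)*conj(-1) + 3*(4)*conj(-1) + 8*(0)*conj(0) + 6*(2)*conj(1)]
      = (1/24)[(36) + (12) + (-12) + (0) + (12)] = 48/24 = 2
Dimension check: dim(rho) = sum (mult * dim) = 1*1 + 1*1 + 2*2 + 0*3 + 2*3 = 12 = chi_rho(e) = 12.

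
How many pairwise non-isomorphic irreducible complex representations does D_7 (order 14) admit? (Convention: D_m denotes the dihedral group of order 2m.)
5

Proof sketch: The number of irreducible complex representations of a finite group equals its number of conjugacy classes. D_7 has 5 conjugacy classes ((n+3)/2 for n odd), so D_7 (order 14) has exactly 5 irreducible complex representations.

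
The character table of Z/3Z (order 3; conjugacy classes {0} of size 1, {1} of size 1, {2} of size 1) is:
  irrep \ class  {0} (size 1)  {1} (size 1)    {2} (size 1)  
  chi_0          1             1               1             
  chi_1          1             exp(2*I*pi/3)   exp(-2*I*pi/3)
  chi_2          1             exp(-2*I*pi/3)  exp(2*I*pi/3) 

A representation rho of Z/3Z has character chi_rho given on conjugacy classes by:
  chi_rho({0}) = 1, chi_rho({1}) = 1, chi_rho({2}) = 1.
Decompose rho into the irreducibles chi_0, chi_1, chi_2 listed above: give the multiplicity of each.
Multiplicities: chi_0: 1, chi_1: 0, chi_2: 0.

Working: Use <chi_rho, chi> = (1/|G|) sum_C |C| * chi_rho(C) * conj(chi(C)) with |G| = 3 for each irreducible chi in the table:
  <chi_rho, chi_0> = (1/3)[1*(1)*conj(1) + 1*(1)*conj(1) + 1*(1)*conj(1)]
      = (1/3)[(1) + (1) + (1)] = 3/3 = 1
  <chi_rho, chi_1> = (1/3)[1*(1)*conj(1) + 1*(1)*conj(exp(2*I*pi/3)) + 1*(1)*conj(exp(-2*I*pi/3))]
      = (1/3)[(1) + (exp(-2*I*pi/3)) + (exp(2*I*pi/3))] = 0/3 = 0
  <chi_rho, chi_2> = (1/3)[1*(1)*conj(1) + 1*(1)*conj(exp(-2*I*pi/3)) + 1*(1)*conj(exp(2*I*pi/3))]
      = (1/3)[(1) + (exp(2*I*pi/3)) + (exp(-2*I*pi/3))] = 0/3 = 0
(Exp terms are combined using exp(i*s)*conj(exp(i*t)) = exp(i*(s-t)), and sums of them are collapsed using the identity that for every m > 1 the m distinct m-th roots of unity sum to 0, e.g. 1 + exp(2*I*pi/3) + exp(-2*I*pi/3) = 0.)
Dimension check: dim(rho) = sum (mult * dim) = 1*1 + 0*1 + 0*1 = 1 = chi_rho(e) = 1.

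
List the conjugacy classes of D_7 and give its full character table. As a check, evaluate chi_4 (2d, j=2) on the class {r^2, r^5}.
Conjugacy classes: {e} of size 1, {r^1, r^6} of size 2, {r^2, r^5} of size 2, {r^3, r^4} of size 2, {s, sr, ..., sr^6} of size 7.
Character table:
  irrep \ class              {e} (size 1)  {r^1, r^6} (size 2)  {r^2, r^5} (size 2)  {r^3, r^4} (size 2)  {s, sr, ..., sr^6} (size 7)
  chi_1 (triv)               1             1                    1                    1                    1                          
  chi_2 (sign: r->1, s->-1)  1             1                    1                    1                    -1                         
  chi_3 (2d, j=1)            2             2*cos(2*pi/7)        -2*cos(3*pi/7)       -2*cos(pi/7)         0                          
  chi_4 (2d, j=2)            2             -2*cos(3*pi/7)       -2*cos(pi/7)         2*cos(2*pi/7)        0                          
  chi_5 (2d, j=3)            2             -2*cos(pi/7)         2*cos(2*pi/7)        -2*cos(3*pi/7)       0                          

Spot check: chi_4 (2d, j=2) on {r^2, r^5} = -2*cos(pi/7).

Derivation: D_7 has order 2*7 = 14 with 5 conjugacy classes, hence 5 irreducibles. Sum of squared dims 1 + 1 + 4 + 4 + 4 = 14 = |G|. Linear characters come from the abelianisation; the 2-dimensional irreps have character r^k -> 2*cos(2*pi*j*k/7), reflections -> 0.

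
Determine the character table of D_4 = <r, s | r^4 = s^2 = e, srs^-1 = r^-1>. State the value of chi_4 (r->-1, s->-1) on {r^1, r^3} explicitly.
Conjugacy classes: {e} of size 1, {r^2} of size 1, {r^1, r^3} of size 2, {s, sr^2, ...} of size 2, {sr, sr^3, ...} of size 2.
Character table:
  irrep \ class              {e} (size 1)  {r^2} (size 1)  {r^1, r^3} (size 2)  {s, sr^2, ...} (size 2)  {sr, sr^3, ...} (size 2)
  chi_1 (triv)               1             1               1                    1                        1                       
  chi_2 (sign: r->1, s->-1)  1             1               1                    -1                       -1                      
  chi_3 (r->-1, s->1)        1             1               -1                   1                        -1                      
  chi_4 (r->-1, s->-1)       1             1               -1                   -1                       1                       
  chi_5 (2d, j=1)            2             -2              0                    0                        0                       

Spot check: chi_4 (r->-1, s->-1) on {r^1, r^3} = -1.

Proof sketch: D_4 has order 2*4 = 8 with 5 conjugacy classes, hence 5 irreducibles. Sum of squared dims 1 + 1 + 1 + 1 + 4 = 8 = |G|. Linear characters come from the abelianisation; the 2-dimensional irreps have character r^k -> 2*cos(2*pi*j*k/4), reflections -> 0.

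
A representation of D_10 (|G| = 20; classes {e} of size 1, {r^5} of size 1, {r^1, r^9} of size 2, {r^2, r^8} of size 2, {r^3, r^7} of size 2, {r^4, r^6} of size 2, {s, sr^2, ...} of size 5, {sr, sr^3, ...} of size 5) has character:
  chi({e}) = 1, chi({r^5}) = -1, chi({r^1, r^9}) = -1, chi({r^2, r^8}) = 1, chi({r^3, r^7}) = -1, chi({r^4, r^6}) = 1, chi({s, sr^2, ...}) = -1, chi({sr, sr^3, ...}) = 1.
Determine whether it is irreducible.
Irreducible: <chi, chi> = 1.

Argument: <chi, chi> = (1/|G|) sum_C |C| * |chi(C)|^2 = (1/20)[1*|1|^2 + 1*|-1|^2 + 2*|-1|^2 + 2*|1|^2 + 2*|-1|^2 + 2*|1|^2 + 5*|-1|^2 + 5*|1|^2]
  = (1/20)[(1) + (1) + (2) + (2) + (2) + (2) + (5) + (5)] = 20/20 = 1.
A character is irreducible iff <chi, chi> = 1, so this representation is irreducible.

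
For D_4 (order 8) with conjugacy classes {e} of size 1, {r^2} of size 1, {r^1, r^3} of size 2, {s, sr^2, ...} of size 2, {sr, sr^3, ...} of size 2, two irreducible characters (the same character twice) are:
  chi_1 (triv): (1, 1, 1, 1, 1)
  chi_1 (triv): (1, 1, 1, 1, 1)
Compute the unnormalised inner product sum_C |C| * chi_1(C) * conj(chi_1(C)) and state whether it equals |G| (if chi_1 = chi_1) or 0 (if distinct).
Sum = 8 = |G| = 8; so <chi_1, chi_1> = 1 (norm-1 confirms irreducibility).

Compute term by term over conjugacy classes (|C| * chi_1(C) * conj(chi_1(C))):
  1*(1)*conj(1) + 1*(1)*conj(1) + 2*(1)*conj(1) + 2*(1)*conj(1) + 2*(1)*conj(1)
  = (1) + (1) + (2) + (2) + (2)
  = 8.
Dividing by |G| = 8 gives 8/8 = 1, matching the row-orthogonality relation <chi_1, chi_1> = [chi_1 = chi_1].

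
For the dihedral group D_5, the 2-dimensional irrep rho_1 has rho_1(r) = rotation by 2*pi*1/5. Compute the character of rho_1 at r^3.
chi_{rho_1}(r^3) = 2*cos(2*pi*1*3/5) = -sqrt(5)/2 - 1/2

Derivation: rho_1(r^3) is rotation by angle 2*pi*1*3/5, whose trace is 2*cos(2*pi*1*3/5) = -sqrt(5)/2 - 1/2.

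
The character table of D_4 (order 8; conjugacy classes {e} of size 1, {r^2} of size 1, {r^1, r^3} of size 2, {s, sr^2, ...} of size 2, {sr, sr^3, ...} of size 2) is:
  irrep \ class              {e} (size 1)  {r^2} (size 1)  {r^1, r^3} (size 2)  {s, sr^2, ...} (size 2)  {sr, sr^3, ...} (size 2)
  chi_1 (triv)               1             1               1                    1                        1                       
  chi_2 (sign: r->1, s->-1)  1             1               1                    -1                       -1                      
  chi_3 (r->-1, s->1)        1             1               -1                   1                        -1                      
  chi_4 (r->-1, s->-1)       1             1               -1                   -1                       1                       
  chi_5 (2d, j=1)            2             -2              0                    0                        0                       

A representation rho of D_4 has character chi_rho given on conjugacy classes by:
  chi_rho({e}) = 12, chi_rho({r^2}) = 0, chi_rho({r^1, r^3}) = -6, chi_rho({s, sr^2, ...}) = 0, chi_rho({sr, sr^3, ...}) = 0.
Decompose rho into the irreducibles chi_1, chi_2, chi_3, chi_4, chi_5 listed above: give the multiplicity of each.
Multiplicities: chi_1: 0, chi_2: 0, chi_3: 3, chi_4: 3, chi_5: 3.

Reasoning: Use <chi_rho, chi> = (1/|G|) sum_C |C| * chi_rho(C) * conj(chi(C)) with |G| = 8 for each irreducible chi in the table:
  <chi_rho, chi_1> = (1/8)[1*(12)*conj(1) + 1*(0)*conj(1) + 2*(-6)*conj(1) + 2*(0)*conj(1) + 2*(0)*conj(1)]
      = (1/8)[(12) + (0) + (-12) + (0) + (0)] = 0/8 = 0
  <chi_rho, chi_2> = (1/8)[1*(12)*conj(1) + 1*(0)*conj(1) + 2*(-6)*conj(1) + 2*(0)*conj(-1) + 2*(0)*conj(-1)]
      = (1/8)[(12) + (0) + (-12) + (0) + (0)] = 0/8 = 0
  <chi_rho, chi_3> = (1/8)[1*(12)*conj(1) + 1*(0)*conj(1) + 2*(-6)*conj(-1) + 2*(0)*conj(1) + 2*(0)*conj(-1)]
      = (1/8)[(12) + (0) + (12) + (0) + (0)] = 24/8 = 3
  <chi_rho, chi_4> = (1/8)[1*(12)*conj(1) + 1*(0)*conj(1) + 2*(-6)*conj(-1) + 2*(0)*conj(-1) + 2*(0)*conj(1)]
      = (1/8)[(12) + (0) + (12) + (0) + (0)] = 24/8 = 3
  <chi_rho, chi_5> = (1/8)[1*(12)*conj(2) + 1*(0)*conj(-2) + 2*(-6)*conj(0) + 2*(0)*conj(0) + 2*(0)*conj(0)]
      = (1/8)[(24) + (0) + (0) + (0) + (0)] = 24/8 = 3
Dimension check: dim(rho) = sum (mult * dim) = 0*1 + 0*1 + 3*1 + 3*1 + 3*2 = 12 = chi_rho(e) = 12.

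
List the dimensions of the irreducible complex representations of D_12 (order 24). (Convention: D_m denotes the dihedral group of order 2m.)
Dimensions: 1, 1, 1, 1, 2, 2, 2, 2, 2

Solution. There are 9 irreducibles (= number of conjugacy classes). Their dimensions d_i satisfy sum d_i^2 = |G| = 24: 1 + 1 + 1 + 1 + 4 + 4 + 4 + 4 + 4 = 24.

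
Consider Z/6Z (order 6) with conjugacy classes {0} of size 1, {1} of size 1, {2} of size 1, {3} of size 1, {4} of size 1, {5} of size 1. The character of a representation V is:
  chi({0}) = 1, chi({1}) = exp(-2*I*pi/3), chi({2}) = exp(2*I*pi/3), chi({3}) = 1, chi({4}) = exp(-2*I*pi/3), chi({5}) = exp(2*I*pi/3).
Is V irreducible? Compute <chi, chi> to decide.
Irreducible: <chi, chi> = 1.

<chi, chi> = (1/|G|) sum_C |C| * |chi(C)|^2 = (1/6)[1*|1|^2 + 1*|exp(-2*I*pi/3)|^2 + 1*|exp(2*I*pi/3)|^2 + 1*|1|^2 + 1*|exp(-2*I*pi/3)|^2 + 1*|exp(2*I*pi/3)|^2]
  = (1/6)[(1) + (1) + (1) + (1) + (1) + (1)] = 6/6 = 1.
(Exp terms are combined using exp(i*s)*conj(exp(i*t)) = exp(i*(s-t)), and sums of them are collapsed using the identity that for every m > 1 the m distinct m-th roots of unity sum to 0, e.g. 1 + exp(2*I*pi/3) + exp(-2*I*pi/3) = 0.)
A character is irreducible iff <chi, chi> = 1, so this representation is irreducible.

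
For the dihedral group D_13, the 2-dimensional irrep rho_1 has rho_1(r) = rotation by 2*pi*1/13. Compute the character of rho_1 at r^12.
chi_{rho_1}(r^12) = 2*cos(2*pi*1*12/13) = 2*cos(2*pi/13)

Derivation: rho_1(r^12) is rotation by angle 2*pi*1*12/13, whose trace is 2*cos(2*pi*1*12/13) = 2*cos(2*pi/13).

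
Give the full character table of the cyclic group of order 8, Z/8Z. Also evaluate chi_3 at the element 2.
Character table of Z/8Z (irreps indexed chi_0,...,chi_7 with chi_k(m) = zeta_8^(k*m), zeta_8 = exp(2*pi*i/8)):
  irrep \ class  {0} (size 1)  {1} (size 1)    {2} (size 1)  {3} (size 1)    {4} (size 1)  {5} (size 1)    {6} (size 1)  {7} (size 1)  
  chi_0          1             1               1             1               1             1               1             1             
  chi_1          1             exp(I*pi/4)     I             exp(3*I*pi/4)   -1            exp(-3*I*pi/4)  -I            exp(-I*pi/4)  
  chi_2          1             I               -1            -I              1             I               -1            -I            
  chi_3          1             exp(3*I*pi/4)   -I            exp(I*pi/4)     -1            exp(-I*pi/4)    I             exp(-3*I*pi/4)
  chi_4          1             -1              1             -1              1             -1              1             -1            
  chi_5          1             exp(-3*I*pi/4)  I             exp(-I*pi/4)    -1            exp(I*pi/4)     -I            exp(3*I*pi/4) 
  chi_6          1             -I              -1            I               1             -I              -1            I             
  chi_7          1             exp(-I*pi/4)    -I            exp(-3*I*pi/4)  -1            exp(3*I*pi/4)   I             exp(I*pi/4)   

Spot check: chi_3(2) = zeta_8^(3*2) = zeta_8^6 = -I.

Details: Z/8Z is abelian, so all 8 irreducible complex representations are 1-dimensional. They are given by chi_k(m) = zeta_8^(k*m) for k = 0,...,7. Row orthogonality: sum_m chi_k(m) conj(chi_l(m)) = 8 * [k = l].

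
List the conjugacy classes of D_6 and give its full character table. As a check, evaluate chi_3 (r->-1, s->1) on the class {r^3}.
Conjugacy classes: {e} of size 1, {r^3} of size 1, {r^1, r^5} of size 2, {r^2, r^4} of size 2, {s, sr^2, ...} of size 3, {sr, sr^3, ...} of size 3.
Character table:
  irrep \ class              {e} (size 1)  {r^3} (size 1)  {r^1, r^5} (size 2)  {r^2, r^4} (size 2)  {s, sr^2, ...} (size 3)  {sr, sr^3, ...} (size 3)
  chi_1 (triv)               1             1               1                    1                    1                        1                       
  chi_2 (sign: r->1, s->-1)  1             1               1                    1                    -1                       -1                      
  chi_3 (r->-1, s->1)        1             -1              -1                   1                    1                        -1                      
  chi_4 (r->-1, s->-1)       1             -1              -1                   1                    -1                       1                       
  chi_5 (2d, j=1)            2             -2              1                    -1                   0                        0                       
  chi_6 (2d, j=2)            2             2               -1                   -1                   0                        0                       

Spot check: chi_3 (r->-1, s->1) on {r^3} = -1.

Why: D_6 has order 2*6 = 12 with 6 conjugacy classes, hence 6 irreducibles. Sum of squared dims 1 + 1 + 1 + 1 + 4 + 4 = 12 = |G|. Linear characters come from the abelianisation; the 2-dimensional irreps have character r^k -> 2*cos(2*pi*j*k/6), reflections -> 0.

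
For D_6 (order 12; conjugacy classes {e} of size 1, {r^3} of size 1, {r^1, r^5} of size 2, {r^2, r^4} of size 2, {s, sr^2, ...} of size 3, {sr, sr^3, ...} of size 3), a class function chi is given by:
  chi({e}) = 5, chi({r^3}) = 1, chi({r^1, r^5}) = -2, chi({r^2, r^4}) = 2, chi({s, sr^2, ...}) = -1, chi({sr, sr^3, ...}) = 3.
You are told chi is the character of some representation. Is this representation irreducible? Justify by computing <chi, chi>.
Not irreducible (reducible): <chi, chi> = 6 > 1.

<chi, chi> = (1/|G|) sum_C |C| * |chi(C)|^2 = (1/12)[1*|5|^2 + 1*|1|^2 + 2*|-2|^2 + 2*|2|^2 + 3*|-1|^2 + 3*|3|^2]
  = (1/12)[(25) + (1) + (8) + (8) + (3) + (27)] = 72/12 = 6.
A character is irreducible iff <chi, chi> = 1, so this representation is reducible.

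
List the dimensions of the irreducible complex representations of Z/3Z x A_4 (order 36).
Dimensions: 1, 1, 1, 1, 1, 1, 1, 1, 1, 3, 3, 3

Reasoning: There are 12 irreducibles (= number of conjugacy classes). Their dimensions d_i satisfy sum d_i^2 = |G| = 36: 1 + 1 + 1 + 1 + 1 + 1 + 1 + 1 + 1 + 9 + 9 + 9 = 36. (For the product with Z/3Z: each of the 3 1-dim characters of Z/3Z tensors with each irrep of A_4, giving 3 copies of each A_4-dimension.)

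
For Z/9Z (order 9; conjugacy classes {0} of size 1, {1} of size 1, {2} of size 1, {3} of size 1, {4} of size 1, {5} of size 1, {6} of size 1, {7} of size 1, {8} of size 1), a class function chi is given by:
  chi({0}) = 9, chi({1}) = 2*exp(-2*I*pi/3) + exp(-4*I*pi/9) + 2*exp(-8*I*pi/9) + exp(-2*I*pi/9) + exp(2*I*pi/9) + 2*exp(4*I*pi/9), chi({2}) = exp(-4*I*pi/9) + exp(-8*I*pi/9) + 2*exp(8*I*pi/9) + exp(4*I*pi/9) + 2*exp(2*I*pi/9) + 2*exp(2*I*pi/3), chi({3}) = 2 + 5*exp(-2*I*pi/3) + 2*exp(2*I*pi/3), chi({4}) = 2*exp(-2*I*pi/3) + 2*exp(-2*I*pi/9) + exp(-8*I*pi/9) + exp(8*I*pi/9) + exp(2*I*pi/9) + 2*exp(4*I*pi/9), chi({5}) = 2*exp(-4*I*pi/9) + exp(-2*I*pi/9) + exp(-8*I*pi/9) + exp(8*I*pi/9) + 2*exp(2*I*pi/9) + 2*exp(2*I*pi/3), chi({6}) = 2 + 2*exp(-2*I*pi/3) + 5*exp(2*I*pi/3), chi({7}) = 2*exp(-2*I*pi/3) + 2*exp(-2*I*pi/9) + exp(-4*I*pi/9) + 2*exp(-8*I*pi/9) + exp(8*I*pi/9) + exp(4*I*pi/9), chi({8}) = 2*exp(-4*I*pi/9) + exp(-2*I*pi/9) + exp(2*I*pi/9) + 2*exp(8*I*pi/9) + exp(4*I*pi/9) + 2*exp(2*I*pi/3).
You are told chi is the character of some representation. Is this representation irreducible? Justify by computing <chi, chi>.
Not irreducible (reducible): <chi, chi> = 15 > 1.

Proof sketch: <chi, chi> = (1/|G|) sum_C |C| * |chi(C)|^2 = (1/9)[1*|9|^2 + 1*|2*exp(-2*I*pi/3) + exp(-4*I*pi/9) + 2*exp(-8*I*pi/9) + exp(-2*I*pi/9) + exp(2*I*pi/9) + 2*exp(4*I*pi/9)|^2 + 1*|exp(-4*I*pi/9) + exp(-8*I*pi/9) + 2*exp(8*I*pi/9) + exp(4*I*pi/9) + 2*exp(2*I*pi/9) + 2*exp(2*I*pi/3)|^2 + 1*|2 + 5*exp(-2*I*pi/3) + 2*exp(2*I*pi/3)|^2 + 1*|2*exp(-2*I*pi/3) + 2*exp(-2*I*pi/9) + exp(-8*I*pi/9) + exp(8*I*pi/9) + exp(2*I*pi/9) + 2*exp(4*I*pi/9)|^2 + 1*|2*exp(-4*I*pi/9) + exp(-2*I*pi/9) + exp(-8*I*pi/9) + exp(8*I*pi/9) + 2*exp(2*I*pi/9) + 2*exp(2*I*pi/3)|^2 + 1*|2 + 2*exp(-2*I*pi/3) + 5*exp(2*I*pi/3)|^2 + 1*|2*exp(-2*I*pi/3) + 2*exp(-2*I*pi/9) + exp(-4*I*pi/9) + 2*exp(-8*I*pi/9) + exp(8*I*pi/9) + exp(4*I*pi/9)|^2 + 1*|2*exp(-4*I*pi/9) + exp(-2*I*pi/9) + exp(2*I*pi/9) + 2*exp(8*I*pi/9) + exp(4*I*pi/9) + 2*exp(2*I*pi/3)|^2]
  = (1/9)[(81) + (15 + 9*exp(-2*I*pi/3) + 9*exp(-2*I*pi/9) + 5*exp(-4*I*pi/9) + 10*exp(-8*I*pi/9) + 10*exp(8*I*pi/9) + 5*exp(4*I*pi/9) + 9*exp(2*I*pi/9) + 9*exp(2*I*pi/3)) + (15 + 9*exp(-4*I*pi/9) + 9*exp(-2*I*pi/3) + 10*exp(-2*I*pi/9) + 5*exp(-8*I*pi/9) + 5*exp(8*I*pi/9) + 10*exp(2*I*pi/9) + 9*exp(2*I*pi/3) + 9*exp(4*I*pi/9)) + (9) + (15 + 10*exp(-4*I*pi/9) + 9*exp(-2*I*pi/3) + 5*exp(-2*I*pi/9) + 9*exp(-8*I*pi/9) + 9*exp(8*I*pi/9) + 5*exp(2*I*pi/9) + 9*exp(2*I*pi/3) + 10*exp(4*I*pi/9)) + (15 + 10*exp(-4*I*pi/9) + 9*exp(-2*I*pi/3) + 5*exp(-2*I*pi/9) + 9*exp(-8*I*pi/9) + 9*exp(8*I*pi/9) + 5*exp(2*I*pi/9) + 9*exp(2*I*pi/3) + 10*exp(4*I*pi/9)) + (9) + (15 + 9*exp(-4*I*pi/9) + 9*exp(-2*I*pi/3) + 10*exp(-2*I*pi/9) + 5*exp(-8*I*pi/9) + 5*exp(8*I*pi/9) + 10*exp(2*I*pi/9) + 9*exp(2*I*pi/3) + 9*exp(4*I*pi/9)) + (15 + 9*exp(-2*I*pi/3) + 9*exp(-2*I*pi/9) + 5*exp(-4*I*pi/9) + 10*exp(-8*I*pi/9) + 10*exp(8*I*pi/9) + 5*exp(4*I*pi/9) + 9*exp(2*I*pi/9) + 9*exp(2*I*pi/3))] = 135/9 = 15.
(Exp terms are combined using exp(i*s)*conj(exp(i*t)) = exp(i*(s-t)), and sums of them are collapsed using the identity that for every m > 1 the m distinct m-th roots of unity sum to 0, e.g. 1 + exp(2*I*pi/3) + exp(-2*I*pi/3) = 0.)
A character is irreducible iff <chi, chi> = 1, so this representation is reducible.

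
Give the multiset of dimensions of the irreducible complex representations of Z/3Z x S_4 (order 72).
Dimensions: 1, 1, 1, 1, 1, 1, 2, 2, 2, 3, 3, 3, 3, 3, 3

Proof sketch: There are 15 irreducibles (= number of conjugacy classes). Their dimensions d_i satisfy sum d_i^2 = |G| = 72: 1 + 1 + 1 + 1 + 1 + 1 + 4 + 4 + 4 + 9 + 9 + 9 + 9 + 9 + 9 = 72. (For the product with Z/3Z: each of the 3 1-dim characters of Z/3Z tensors with each irrep of S_4, giving 3 copies of each S_4-dimension.)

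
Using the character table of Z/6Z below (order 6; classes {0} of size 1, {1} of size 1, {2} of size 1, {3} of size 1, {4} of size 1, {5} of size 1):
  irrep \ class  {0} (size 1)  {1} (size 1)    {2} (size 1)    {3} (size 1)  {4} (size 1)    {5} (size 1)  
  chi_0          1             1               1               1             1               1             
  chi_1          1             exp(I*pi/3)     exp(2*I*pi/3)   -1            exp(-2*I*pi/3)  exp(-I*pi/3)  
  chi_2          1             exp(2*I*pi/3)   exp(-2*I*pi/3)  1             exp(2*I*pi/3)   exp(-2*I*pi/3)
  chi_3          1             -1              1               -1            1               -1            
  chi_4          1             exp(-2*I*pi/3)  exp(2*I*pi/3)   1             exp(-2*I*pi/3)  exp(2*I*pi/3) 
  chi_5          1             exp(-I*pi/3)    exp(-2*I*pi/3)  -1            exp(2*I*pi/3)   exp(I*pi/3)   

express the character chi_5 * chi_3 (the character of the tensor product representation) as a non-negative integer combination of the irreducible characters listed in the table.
chi_5 tensor chi_3 = chi_2 (all other irreducibles have multiplicity 0).

Solution. The character of a tensor product is the pointwise product (chi_5 * chi_3)(C) = chi_5(C) * chi_3(C):
  {0}: (1)*(1), {1}: (exp(-I*pi/3))*(-1), {2}: (exp(-2*I*pi/3))*(1), {3}: (-1)*(-1), {4}: (exp(2*I*pi/3))*(1), {5}: (exp(I*pi/3))*(-1)
so (chi_5 * chi_3) takes values
  {0} -> 1, {1} -> -exp(-I*pi/3), {2} -> exp(-2*I*pi/3), {3} -> 1, {4} -> exp(2*I*pi/3), {5} -> -exp(I*pi/3).
Now take the inner product of this character with each irreducible chi from the table, <chi_5*chi_3, chi> = (1/6) sum_C |C| (chi_5*chi_3)(C) conj(chi(C)):
  <chi_5*chi_3, chi_0> = (1/6)[1*(1)*conj(1) + 1*(-exp(-I*pi/3))*conj(1) + 1*(exp(-2*I*pi/3))*conj(1) + 1*(1)*conj(1) + 1*(exp(2*I*pi/3))*conj(1) + 1*(-exp(I*pi/3))*conj(1)]
      = (1/6)[(1) + (-exp(-I*pi/3)) + (exp(-2*I*pi/3)) + (1) + (exp(2*I*pi/3)) + (-exp(I*pi/3))] = 0/6 = 0
  <chi_5*chi_3, chi_1> = (1/6)[1*(1)*conj(1) + 1*(-exp(-I*pi/3))*conj(exp(I*pi/3)) + 1*(exp(-2*I*pi/3))*conj(exp(2*I*pi/3)) + 1*(1)*conj(-1) + 1*(exp(2*I*pi/3))*conj(exp(-2*I*pi/3)) + 1*(-exp(I*pi/3))*conj(exp(-I*pi/3))]
      = (1/6)[(1) + (-exp(-2*I*pi/3)) + (exp(2*I*pi/3)) + (-1) + (exp(-2*I*pi/3)) + (-exp(2*I*pi/3))] = 0/6 = 0
  <chi_5*chi_3, chi_2> = (1/6)[1*(1)*conj(1) + 1*(-exp(-I*pi/3))*conj(exp(2*I*pi/3)) + 1*(exp(-2*I*pi/3))*conj(exp(-2*I*pi/3)) + 1*(1)*conj(1) + 1*(exp(2*I*pi/3))*conj(exp(2*I*pi/3)) + 1*(-exp(I*pi/3))*conj(exp(-2*I*pi/3))]
      = (1/6)[(1) + (1) + (1) + (1) + (1) + (1)] = 6/6 = 1
  <chi_5*chi_3, chi_3> = (1/6)[1*(1)*conj(1) + 1*(-exp(-I*pi/3))*conj(-1) + 1*(exp(-2*I*pi/3))*conj(1) + 1*(1)*conj(-1) + 1*(exp(2*I*pi/3))*conj(1) + 1*(-exp(I*pi/3))*conj(-1)]
      = (1/6)[(1) + (exp(-I*pi/3)) + (exp(-2*I*pi/3)) + (-1) + (exp(2*I*pi/3)) + (exp(I*pi/3))] = 0/6 = 0
  <chi_5*chi_3, chi_4> = (1/6)[1*(1)*conj(1) + 1*(-exp(-I*pi/3))*conj(exp(-2*I*pi/3)) + 1*(exp(-2*I*pi/3))*conj(exp(2*I*pi/3)) + 1*(1)*conj(1) + 1*(exp(2*I*pi/3))*conj(exp(-2*I*pi/3)) + 1*(-exp(I*pi/3))*conj(exp(2*I*pi/3))]
      = (1/6)[(1) + (-exp(I*pi/3)) + (exp(2*I*pi/3)) + (1) + (exp(-2*I*pi/3)) + (-exp(-I*pi/3))] = 0/6 = 0
  <chi_5*chi_3, chi_5> = (1/6)[1*(1)*conj(1) + 1*(-exp(-I*pi/3))*conj(exp(-I*pi/3)) + 1*(exp(-2*I*pi/3))*conj(exp(-2*I*pi/3)) + 1*(1)*conj(-1) + 1*(exp(2*I*pi/3))*conj(exp(2*I*pi/3)) + 1*(-exp(I*pi/3))*conj(exp(I*pi/3))]
      = (1/6)[(1) + (-1) + (1) + (-1) + (1) + (-1)] = 0/6 = 0
(Exp terms are combined using exp(i*s)*conj(exp(i*t)) = exp(i*(s-t)), and sums of them are collapsed using the identity that for every m > 1 the m distinct m-th roots of unity sum to 0, e.g. 1 + exp(2*I*pi/3) + exp(-2*I*pi/3) = 0.)
Hence the multiplicities are chi_2: 1. Dimension check: dim(chi_5)*dim(chi_3) = 1*1 = 1 and sum (mult * dim) = 1*1 = 1.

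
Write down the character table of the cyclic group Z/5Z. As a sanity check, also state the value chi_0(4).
Character table of Z/5Z (irreps indexed chi_0,...,chi_4 with chi_k(m) = zeta_5^(k*m), zeta_5 = exp(2*pi*i/5)):
  irrep \ class  {0} (size 1)  {1} (size 1)    {2} (size 1)    {3} (size 1)    {4} (size 1)  
  chi_0          1             1               1               1               1             
  chi_1          1             exp(2*I*pi/5)   exp(4*I*pi/5)   exp(-4*I*pi/5)  exp(-2*I*pi/5)
  chi_2          1             exp(4*I*pi/5)   exp(-2*I*pi/5)  exp(2*I*pi/5)   exp(-4*I*pi/5)
  chi_3          1             exp(-4*I*pi/5)  exp(2*I*pi/5)   exp(-2*I*pi/5)  exp(4*I*pi/5) 
  chi_4          1             exp(-2*I*pi/5)  exp(-4*I*pi/5)  exp(4*I*pi/5)   exp(2*I*pi/5) 

Spot check: chi_0(4) = zeta_5^(0*4) = zeta_5^0 = 1.

Working: Z/5Z is abelian, so all 5 irreducible complex representations are 1-dimensional. They are given by chi_k(m) = zeta_5^(k*m) for k = 0,...,4. Row orthogonality: sum_m chi_k(m) conj(chi_l(m)) = 5 * [k = l].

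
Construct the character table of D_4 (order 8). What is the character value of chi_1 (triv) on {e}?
Conjugacy classes: {e} of size 1, {r^2} of size 1, {r^1, r^3} of size 2, {s, sr^2, ...} of size 2, {sr, sr^3, ...} of size 2.
Character table:
  irrep \ class              {e} (size 1)  {r^2} (size 1)  {r^1, r^3} (size 2)  {s, sr^2, ...} (size 2)  {sr, sr^3, ...} (size 2)
  chi_1 (triv)               1             1               1                    1                        1                       
  chi_2 (sign: r->1, s->-1)  1             1               1                    -1                       -1                      
  chi_3 (r->-1, s->1)        1             1               -1                   1                        -1                      
  chi_4 (r->-1, s->-1)       1             1               -1                   -1                       1                       
  chi_5 (2d, j=1)            2             -2              0                    0                        0                       

Spot check: chi_1 (triv) on {e} = 1.

Derivation: D_4 has order 2*4 = 8 with 5 conjugacy classes, hence 5 irreducibles. Sum of squared dims 1 + 1 + 1 + 1 + 4 = 8 = |G|. Linear characters come from the abelianisation; the 2-dimensional irreps have character r^k -> 2*cos(2*pi*j*k/4), reflections -> 0.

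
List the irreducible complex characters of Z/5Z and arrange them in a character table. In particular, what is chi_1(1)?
Character table of Z/5Z (irreps indexed chi_0,...,chi_4 with chi_k(m) = zeta_5^(k*m), zeta_5 = exp(2*pi*i/5)):
  irrep \ class  {0} (size 1)  {1} (size 1)    {2} (size 1)    {3} (size 1)    {4} (size 1)  
  chi_0          1             1               1               1               1             
  chi_1          1             exp(2*I*pi/5)   exp(4*I*pi/5)   exp(-4*I*pi/5)  exp(-2*I*pi/5)
  chi_2          1             exp(4*I*pi/5)   exp(-2*I*pi/5)  exp(2*I*pi/5)   exp(-4*I*pi/5)
  chi_3          1             exp(-4*I*pi/5)  exp(2*I*pi/5)   exp(-2*I*pi/5)  exp(4*I*pi/5) 
  chi_4          1             exp(-2*I*pi/5)  exp(-4*I*pi/5)  exp(4*I*pi/5)   exp(2*I*pi/5) 

Spot check: chi_1(1) = zeta_5^(1*1) = zeta_5^1 = exp(2*I*pi/5).

Solution. Z/5Z is abelian, so all 5 irreducible complex representations are 1-dimensional. They are given by chi_k(m) = zeta_5^(k*m) for k = 0,...,4. Row orthogonality: sum_m chi_k(m) conj(chi_l(m)) = 5 * [k = l].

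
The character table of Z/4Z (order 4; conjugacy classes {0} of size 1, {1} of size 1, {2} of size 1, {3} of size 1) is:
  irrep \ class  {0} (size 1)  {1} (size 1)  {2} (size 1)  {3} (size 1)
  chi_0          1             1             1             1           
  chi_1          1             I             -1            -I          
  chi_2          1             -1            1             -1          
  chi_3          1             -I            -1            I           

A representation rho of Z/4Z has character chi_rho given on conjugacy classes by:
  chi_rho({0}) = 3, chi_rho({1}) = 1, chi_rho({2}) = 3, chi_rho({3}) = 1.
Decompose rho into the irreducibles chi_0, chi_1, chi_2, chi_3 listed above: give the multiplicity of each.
Multiplicities: chi_0: 2, chi_1: 0, chi_2: 1, chi_3: 0.

Reasoning: Use <chi_rho, chi> = (1/|G|) sum_C |C| * chi_rho(C) * conj(chi(C)) with |G| = 4 for each irreducible chi in the table:
  <chi_rho, chi_0> = (1/4)[1*(3)*conj(1) + 1*(1)*conj(1) + 1*(3)*conj(1) + 1*(1)*conj(1)]
      = (1/4)[(3) + (1) + (3) + (1)] = 8/4 = 2
  <chi_rho, chi_1> = (1/4)[1*(3)*conj(1) + 1*(1)*conj(I) + 1*(3)*conj(-1) + 1*(1)*conj(-I)]
      = (1/4)[(3) + (-I) + (-3) + (I)] = 0/4 = 0
  <chi_rho, chi_2> = (1/4)[1*(3)*conj(1) + 1*(1)*conj(-1) + 1*(3)*conj(1) + 1*(1)*conj(-1)]
      = (1/4)[(3) + (-1) + (3) + (-1)] = 4/4 = 1
  <chi_rho, chi_3> = (1/4)[1*(3)*conj(1) + 1*(1)*conj(-I) + 1*(3)*conj(-1) + 1*(1)*conj(I)]
      = (1/4)[(3) + (I) + (-3) + (-I)] = 0/4 = 0
(Exp terms are combined using exp(i*s)*conj(exp(i*t)) = exp(i*(s-t)), and sums of them are collapsed using the identity that for every m > 1 the m distinct m-th roots of unity sum to 0, e.g. 1 + exp(2*I*pi/3) + exp(-2*I*pi/3) = 0.)
Dimension check: dim(rho) = sum (mult * dim) = 2*1 + 0*1 + 1*1 + 0*1 = 3 = chi_rho(e) = 3.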